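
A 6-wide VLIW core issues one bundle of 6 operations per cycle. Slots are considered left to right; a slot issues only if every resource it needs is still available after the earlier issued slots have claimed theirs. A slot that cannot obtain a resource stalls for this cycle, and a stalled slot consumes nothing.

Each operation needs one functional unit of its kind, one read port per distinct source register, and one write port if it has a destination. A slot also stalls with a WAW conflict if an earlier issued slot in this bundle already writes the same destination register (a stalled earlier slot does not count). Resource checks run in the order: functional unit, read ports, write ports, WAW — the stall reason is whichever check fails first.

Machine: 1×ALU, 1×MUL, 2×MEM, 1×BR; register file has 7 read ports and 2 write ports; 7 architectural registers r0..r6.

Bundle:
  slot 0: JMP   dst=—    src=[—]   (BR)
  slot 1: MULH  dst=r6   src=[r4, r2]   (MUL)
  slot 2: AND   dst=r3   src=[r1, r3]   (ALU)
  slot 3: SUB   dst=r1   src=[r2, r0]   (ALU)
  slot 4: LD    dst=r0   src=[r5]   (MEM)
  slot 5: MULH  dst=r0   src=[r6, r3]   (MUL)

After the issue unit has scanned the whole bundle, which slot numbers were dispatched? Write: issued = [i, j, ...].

slot 0 (BR): ISSUE — free A1,Mu1,Ld2,B0 rp7 wp2
slot 1 (MUL): ISSUE — free A1,Mu0,Ld2,B0 rp5 wp1
slot 2 (ALU): ISSUE — free A0,Mu0,Ld2,B0 rp3 wp0
slot 3 (ALU): stall FU — free A0,Mu0,Ld2,B0 rp3 wp0
slot 4 (MEM): stall WR_PORT — free A0,Mu0,Ld2,B0 rp3 wp0
slot 5 (MUL): stall FU — free A0,Mu0,Ld2,B0 rp3 wp0

issued = [0, 1, 2]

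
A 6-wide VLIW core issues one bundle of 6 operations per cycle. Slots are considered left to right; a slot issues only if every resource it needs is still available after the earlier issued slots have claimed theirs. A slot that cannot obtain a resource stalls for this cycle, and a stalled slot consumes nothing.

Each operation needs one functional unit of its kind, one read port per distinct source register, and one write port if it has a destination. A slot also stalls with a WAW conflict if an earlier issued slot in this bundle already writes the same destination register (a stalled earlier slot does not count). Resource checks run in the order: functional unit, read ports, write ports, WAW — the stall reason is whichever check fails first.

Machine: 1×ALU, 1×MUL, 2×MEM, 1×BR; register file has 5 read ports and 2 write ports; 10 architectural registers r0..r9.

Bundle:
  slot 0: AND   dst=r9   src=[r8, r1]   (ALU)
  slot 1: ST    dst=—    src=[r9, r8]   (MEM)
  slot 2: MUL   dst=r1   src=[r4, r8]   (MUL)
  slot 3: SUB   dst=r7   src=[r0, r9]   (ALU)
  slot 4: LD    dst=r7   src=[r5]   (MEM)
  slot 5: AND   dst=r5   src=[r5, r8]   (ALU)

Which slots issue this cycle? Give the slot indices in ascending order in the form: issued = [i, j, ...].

slot 0 (ALU): ISSUE — free A0,Mu1,Ld2,B1 rp3 wp1
slot 1 (MEM): ISSUE — free A0,Mu1,Ld1,B1 rp1 wp1
slot 2 (MUL): stall RD_PORT — free A0,Mu1,Ld1,B1 rp1 wp1
slot 3 (ALU): stall FU — free A0,Mu1,Ld1,B1 rp1 wp1
slot 4 (MEM): ISSUE — free A0,Mu1,Ld0,B1 rp0 wp0
slot 5 (ALU): stall FU — free A0,Mu1,Ld0,B1 rp0 wp0

issued = [0, 1, 4]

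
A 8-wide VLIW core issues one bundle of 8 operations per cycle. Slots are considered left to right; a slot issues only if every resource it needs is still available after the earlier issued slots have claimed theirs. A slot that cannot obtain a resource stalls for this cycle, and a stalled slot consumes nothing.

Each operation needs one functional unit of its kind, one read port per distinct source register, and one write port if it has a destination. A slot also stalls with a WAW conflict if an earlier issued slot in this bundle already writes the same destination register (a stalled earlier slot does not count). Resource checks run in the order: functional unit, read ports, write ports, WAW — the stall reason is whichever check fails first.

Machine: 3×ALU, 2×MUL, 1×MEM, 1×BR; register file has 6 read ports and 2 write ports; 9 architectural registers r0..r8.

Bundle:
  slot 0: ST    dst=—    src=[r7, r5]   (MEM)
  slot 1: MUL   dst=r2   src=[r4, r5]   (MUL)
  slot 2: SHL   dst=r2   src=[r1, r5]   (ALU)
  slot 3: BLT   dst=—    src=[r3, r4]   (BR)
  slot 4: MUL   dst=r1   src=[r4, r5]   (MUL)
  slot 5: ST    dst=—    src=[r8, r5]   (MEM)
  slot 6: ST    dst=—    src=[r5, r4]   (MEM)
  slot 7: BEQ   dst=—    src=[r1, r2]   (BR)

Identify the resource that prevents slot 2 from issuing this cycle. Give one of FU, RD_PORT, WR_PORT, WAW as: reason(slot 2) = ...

[0] MEM needs rd=2 wr=0: ok; after: ALU=3 MUL=2 MEM=0 BR=1, R=4, W=2
[1] MUL needs rd=2 wr=1: ok; after: ALU=3 MUL=1 MEM=0 BR=1, R=2, W=1
[2] ALU needs rd=2 wr=1: WAW; after: ALU=3 MUL=1 MEM=0 BR=1, R=2, W=1
[3] BR needs rd=2 wr=0: ok; after: ALU=3 MUL=1 MEM=0 BR=0, R=0, W=1
[4] MUL needs rd=2 wr=1: RD_PORT; after: ALU=3 MUL=1 MEM=0 BR=0, R=0, W=1
[5] MEM needs rd=2 wr=0: FU; after: ALU=3 MUL=1 MEM=0 BR=0, R=0, W=1
[6] MEM needs rd=2 wr=0: FU; after: ALU=3 MUL=1 MEM=0 BR=0, R=0, W=1
[7] BR needs rd=2 wr=0: FU; after: ALU=3 MUL=1 MEM=0 BR=0, R=0, W=1

reason(slot 2) = WAW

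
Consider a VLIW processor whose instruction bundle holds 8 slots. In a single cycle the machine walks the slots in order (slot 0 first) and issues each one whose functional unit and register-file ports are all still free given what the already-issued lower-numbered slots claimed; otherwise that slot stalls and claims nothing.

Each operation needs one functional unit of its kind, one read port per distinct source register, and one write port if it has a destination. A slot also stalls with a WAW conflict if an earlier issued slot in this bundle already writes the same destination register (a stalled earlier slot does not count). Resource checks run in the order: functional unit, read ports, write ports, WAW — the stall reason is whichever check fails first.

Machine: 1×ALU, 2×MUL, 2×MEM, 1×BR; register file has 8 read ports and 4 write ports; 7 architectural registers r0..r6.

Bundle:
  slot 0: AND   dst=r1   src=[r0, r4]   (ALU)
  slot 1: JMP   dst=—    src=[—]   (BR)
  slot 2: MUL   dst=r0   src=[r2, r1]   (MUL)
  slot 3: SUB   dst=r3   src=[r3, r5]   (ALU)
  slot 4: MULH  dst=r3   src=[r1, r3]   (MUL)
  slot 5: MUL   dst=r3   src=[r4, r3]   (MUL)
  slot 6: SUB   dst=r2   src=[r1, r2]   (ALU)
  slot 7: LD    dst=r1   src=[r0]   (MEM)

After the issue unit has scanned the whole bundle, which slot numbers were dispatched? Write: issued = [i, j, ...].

issued = [0, 1, 2, 4]

(0) want 1×ALU +2rd +1wr — yes → AL0|MU2|ME2|BR1|rd6|wr3
(1) want 1×BR +0rd +0wr — yes → AL0|MU2|ME2|BR0|rd6|wr3
(2) want 1×MUL +2rd +1wr — yes → AL0|MU1|ME2|BR0|rd4|wr2
(3) want 1×ALU +2rd +1wr — FU → AL0|MU1|ME2|BR0|rd4|wr2
(4) want 1×MUL +2rd +1wr — yes → AL0|MU0|ME2|BR0|rd2|wr1
(5) want 1×MUL +2rd +1wr — FU → AL0|MU0|ME2|BR0|rd2|wr1
(6) want 1×ALU +2rd +1wr — FU → AL0|MU0|ME2|BR0|rd2|wr1
(7) want 1×MEM +1rd +1wr — WAW → AL0|MU0|ME2|BR0|rd2|wr1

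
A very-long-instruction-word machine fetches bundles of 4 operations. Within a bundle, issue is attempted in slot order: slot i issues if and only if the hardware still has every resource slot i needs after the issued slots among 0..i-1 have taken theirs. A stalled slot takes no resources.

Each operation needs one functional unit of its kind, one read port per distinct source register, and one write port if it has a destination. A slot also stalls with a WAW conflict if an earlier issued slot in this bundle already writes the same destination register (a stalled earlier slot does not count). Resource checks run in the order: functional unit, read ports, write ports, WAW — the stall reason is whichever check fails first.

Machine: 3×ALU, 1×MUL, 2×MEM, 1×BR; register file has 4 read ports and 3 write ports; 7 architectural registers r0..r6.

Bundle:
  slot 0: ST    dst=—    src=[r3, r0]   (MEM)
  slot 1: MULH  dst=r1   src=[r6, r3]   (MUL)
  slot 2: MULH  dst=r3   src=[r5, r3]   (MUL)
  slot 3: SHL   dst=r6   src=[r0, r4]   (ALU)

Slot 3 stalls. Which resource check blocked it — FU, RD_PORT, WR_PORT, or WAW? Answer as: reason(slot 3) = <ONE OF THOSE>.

reason(slot 3) = RD_PORT

(0) want 1×MEM +2rd +0wr — yes → AL3|MU1|ME1|BR1|rd2|wr3
(1) want 1×MUL +2rd +1wr — yes → AL3|MU0|ME1|BR1|rd0|wr2
(2) want 1×MUL +2rd +1wr — FU → AL3|MU0|ME1|BR1|rd0|wr2
(3) want 1×ALU +2rd +1wr — RD_PORT → AL3|MU0|ME1|BR1|rd0|wr2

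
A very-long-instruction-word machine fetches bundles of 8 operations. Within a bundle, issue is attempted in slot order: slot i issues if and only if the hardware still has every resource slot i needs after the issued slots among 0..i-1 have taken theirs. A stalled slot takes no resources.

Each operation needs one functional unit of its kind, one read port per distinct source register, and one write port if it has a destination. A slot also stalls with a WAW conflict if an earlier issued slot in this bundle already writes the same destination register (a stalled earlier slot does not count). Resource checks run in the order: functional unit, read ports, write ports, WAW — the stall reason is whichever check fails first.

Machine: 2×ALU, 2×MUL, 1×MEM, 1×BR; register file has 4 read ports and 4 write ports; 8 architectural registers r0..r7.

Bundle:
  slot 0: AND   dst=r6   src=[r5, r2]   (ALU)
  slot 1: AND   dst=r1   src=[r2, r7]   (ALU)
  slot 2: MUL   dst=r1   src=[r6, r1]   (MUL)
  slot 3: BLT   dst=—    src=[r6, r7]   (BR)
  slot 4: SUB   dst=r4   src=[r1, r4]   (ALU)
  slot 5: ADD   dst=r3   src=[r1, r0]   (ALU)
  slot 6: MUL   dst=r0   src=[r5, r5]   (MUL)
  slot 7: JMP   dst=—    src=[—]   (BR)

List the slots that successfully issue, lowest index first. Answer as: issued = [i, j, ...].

issued = [0, 1, 7]

(0) want 1×ALU +2rd +1wr — yes → AL1|MU2|ME1|BR1|rd2|wr3
(1) want 1×ALU +2rd +1wr — yes → AL0|MU2|ME1|BR1|rd0|wr2
(2) want 1×MUL +2rd +1wr — RD_PORT → AL0|MU2|ME1|BR1|rd0|wr2
(3) want 1×BR +2rd +0wr — RD_PORT → AL0|MU2|ME1|BR1|rd0|wr2
(4) want 1×ALU +2rd +1wr — FU → AL0|MU2|ME1|BR1|rd0|wr2
(5) want 1×ALU +2rd +1wr — FU → AL0|MU2|ME1|BR1|rd0|wr2
(6) want 1×MUL +1rd +1wr — RD_PORT → AL0|MU2|ME1|BR1|rd0|wr2
(7) want 1×BR +0rd +0wr — yes → AL0|MU2|ME1|BR0|rd0|wr2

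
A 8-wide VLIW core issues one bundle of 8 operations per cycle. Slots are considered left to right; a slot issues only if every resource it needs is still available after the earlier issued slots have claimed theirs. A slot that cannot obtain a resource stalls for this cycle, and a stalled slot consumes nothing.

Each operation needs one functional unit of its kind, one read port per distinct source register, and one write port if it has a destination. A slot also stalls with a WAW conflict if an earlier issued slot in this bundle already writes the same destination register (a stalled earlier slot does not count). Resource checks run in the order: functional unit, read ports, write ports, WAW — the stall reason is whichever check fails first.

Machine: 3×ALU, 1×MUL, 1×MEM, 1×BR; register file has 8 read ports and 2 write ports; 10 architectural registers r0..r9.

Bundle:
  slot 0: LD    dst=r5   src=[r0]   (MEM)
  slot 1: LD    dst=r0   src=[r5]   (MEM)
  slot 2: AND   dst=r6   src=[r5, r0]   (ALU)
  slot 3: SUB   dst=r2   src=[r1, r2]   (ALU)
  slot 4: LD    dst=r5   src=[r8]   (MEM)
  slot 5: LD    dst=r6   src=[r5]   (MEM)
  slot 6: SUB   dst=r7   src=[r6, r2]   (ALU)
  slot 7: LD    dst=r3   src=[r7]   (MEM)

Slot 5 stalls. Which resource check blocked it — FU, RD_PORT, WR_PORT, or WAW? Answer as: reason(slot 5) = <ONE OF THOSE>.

reason(slot 5) = FU

#0 MEM src=r0 dispatched  <A:3 Mu:1 Ld:0 B:1 rd:7 wr:1>
#1 MEM src=r5 held:FU  <A:3 Mu:1 Ld:0 B:1 rd:7 wr:1>
#2 ALU src=r5,r0 dispatched  <A:2 Mu:1 Ld:0 B:1 rd:5 wr:0>
#3 ALU src=r1,r2 held:WR_PORT  <A:2 Mu:1 Ld:0 B:1 rd:5 wr:0>
#4 MEM src=r8 held:FU  <A:2 Mu:1 Ld:0 B:1 rd:5 wr:0>
#5 MEM src=r5 held:FU  <A:2 Mu:1 Ld:0 B:1 rd:5 wr:0>
#6 ALU src=r6,r2 held:WR_PORT  <A:2 Mu:1 Ld:0 B:1 rd:5 wr:0>
#7 MEM src=r7 held:FU  <A:2 Mu:1 Ld:0 B:1 rd:5 wr:0>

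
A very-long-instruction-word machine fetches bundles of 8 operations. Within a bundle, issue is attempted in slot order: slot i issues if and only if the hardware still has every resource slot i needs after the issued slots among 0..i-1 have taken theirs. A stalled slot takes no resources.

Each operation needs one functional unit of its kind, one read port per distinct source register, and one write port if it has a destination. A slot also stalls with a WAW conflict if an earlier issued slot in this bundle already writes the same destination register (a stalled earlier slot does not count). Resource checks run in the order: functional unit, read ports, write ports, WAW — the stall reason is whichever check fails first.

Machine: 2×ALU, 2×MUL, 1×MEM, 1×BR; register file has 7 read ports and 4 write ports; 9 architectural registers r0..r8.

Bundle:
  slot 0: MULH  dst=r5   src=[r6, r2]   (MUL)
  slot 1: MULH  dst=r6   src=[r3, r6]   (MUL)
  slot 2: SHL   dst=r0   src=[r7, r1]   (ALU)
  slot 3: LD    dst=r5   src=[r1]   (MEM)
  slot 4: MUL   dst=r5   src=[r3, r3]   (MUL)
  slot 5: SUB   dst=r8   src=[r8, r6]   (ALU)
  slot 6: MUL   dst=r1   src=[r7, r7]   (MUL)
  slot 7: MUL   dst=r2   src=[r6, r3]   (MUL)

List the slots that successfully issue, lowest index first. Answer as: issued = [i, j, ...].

slot 0 (MUL): ISSUE — free A2,Mu1,Ld1,B1 rp5 wp3
slot 1 (MUL): ISSUE — free A2,Mu0,Ld1,B1 rp3 wp2
slot 2 (ALU): ISSUE — free A1,Mu0,Ld1,B1 rp1 wp1
slot 3 (MEM): stall WAW — free A1,Mu0,Ld1,B1 rp1 wp1
slot 4 (MUL): stall FU — free A1,Mu0,Ld1,B1 rp1 wp1
slot 5 (ALU): stall RD_PORT — free A1,Mu0,Ld1,B1 rp1 wp1
slot 6 (MUL): stall FU — free A1,Mu0,Ld1,B1 rp1 wp1
slot 7 (MUL): stall FU — free A1,Mu0,Ld1,B1 rp1 wp1

issued = [0, 1, 2]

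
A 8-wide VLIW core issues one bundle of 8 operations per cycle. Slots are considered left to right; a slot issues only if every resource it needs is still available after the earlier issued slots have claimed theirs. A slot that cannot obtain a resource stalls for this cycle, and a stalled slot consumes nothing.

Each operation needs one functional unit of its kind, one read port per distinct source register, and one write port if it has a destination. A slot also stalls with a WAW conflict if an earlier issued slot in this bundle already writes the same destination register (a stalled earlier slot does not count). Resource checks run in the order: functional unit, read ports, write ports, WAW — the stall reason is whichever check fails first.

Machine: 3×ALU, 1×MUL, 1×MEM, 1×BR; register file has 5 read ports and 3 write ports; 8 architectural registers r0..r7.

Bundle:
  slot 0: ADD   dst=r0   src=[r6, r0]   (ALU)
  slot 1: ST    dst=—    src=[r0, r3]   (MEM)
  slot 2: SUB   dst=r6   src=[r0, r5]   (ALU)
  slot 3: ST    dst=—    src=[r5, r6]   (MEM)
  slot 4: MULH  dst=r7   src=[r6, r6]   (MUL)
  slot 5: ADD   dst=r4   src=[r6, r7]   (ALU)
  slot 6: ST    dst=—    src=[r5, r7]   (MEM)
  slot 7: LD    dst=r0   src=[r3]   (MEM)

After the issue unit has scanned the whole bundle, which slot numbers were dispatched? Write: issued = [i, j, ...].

issued = [0, 1, 4]

[0] ALU needs rd=2 wr=1: ok; after: ALU=2 MUL=1 MEM=1 BR=1, R=3, W=2
[1] MEM needs rd=2 wr=0: ok; after: ALU=2 MUL=1 MEM=0 BR=1, R=1, W=2
[2] ALU needs rd=2 wr=1: RD_PORT; after: ALU=2 MUL=1 MEM=0 BR=1, R=1, W=2
[3] MEM needs rd=2 wr=0: FU; after: ALU=2 MUL=1 MEM=0 BR=1, R=1, W=2
[4] MUL needs rd=1 wr=1: ok; after: ALU=2 MUL=0 MEM=0 BR=1, R=0, W=1
[5] ALU needs rd=2 wr=1: RD_PORT; after: ALU=2 MUL=0 MEM=0 BR=1, R=0, W=1
[6] MEM needs rd=2 wr=0: FU; after: ALU=2 MUL=0 MEM=0 BR=1, R=0, W=1
[7] MEM needs rd=1 wr=1: FU; after: ALU=2 MUL=0 MEM=0 BR=1, R=0, W=1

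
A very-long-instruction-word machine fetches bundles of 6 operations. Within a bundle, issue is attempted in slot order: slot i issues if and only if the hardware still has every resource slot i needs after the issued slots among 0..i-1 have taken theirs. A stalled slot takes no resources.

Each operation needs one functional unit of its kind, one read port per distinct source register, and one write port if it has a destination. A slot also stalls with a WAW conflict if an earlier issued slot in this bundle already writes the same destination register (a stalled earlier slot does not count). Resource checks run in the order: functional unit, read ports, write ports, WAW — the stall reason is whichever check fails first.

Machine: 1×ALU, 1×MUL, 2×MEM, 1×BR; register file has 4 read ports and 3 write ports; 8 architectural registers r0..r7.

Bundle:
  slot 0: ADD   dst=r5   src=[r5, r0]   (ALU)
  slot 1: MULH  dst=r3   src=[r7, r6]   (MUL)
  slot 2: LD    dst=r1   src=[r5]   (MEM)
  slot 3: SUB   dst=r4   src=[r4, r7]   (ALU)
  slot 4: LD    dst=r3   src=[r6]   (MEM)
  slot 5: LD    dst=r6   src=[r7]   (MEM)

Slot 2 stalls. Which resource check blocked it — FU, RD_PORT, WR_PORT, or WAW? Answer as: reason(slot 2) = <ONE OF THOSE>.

reason(slot 2) = RD_PORT

#0 ALU src=r5,r0 dispatched  <A:0 Mu:1 Ld:2 B:1 rd:2 wr:2>
#1 MUL src=r7,r6 dispatched  <A:0 Mu:0 Ld:2 B:1 rd:0 wr:1>
#2 MEM src=r5 held:RD_PORT  <A:0 Mu:0 Ld:2 B:1 rd:0 wr:1>
#3 ALU src=r4,r7 held:FU  <A:0 Mu:0 Ld:2 B:1 rd:0 wr:1>
#4 MEM src=r6 held:RD_PORT  <A:0 Mu:0 Ld:2 B:1 rd:0 wr:1>
#5 MEM src=r7 held:RD_PORT  <A:0 Mu:0 Ld:2 B:1 rd:0 wr:1>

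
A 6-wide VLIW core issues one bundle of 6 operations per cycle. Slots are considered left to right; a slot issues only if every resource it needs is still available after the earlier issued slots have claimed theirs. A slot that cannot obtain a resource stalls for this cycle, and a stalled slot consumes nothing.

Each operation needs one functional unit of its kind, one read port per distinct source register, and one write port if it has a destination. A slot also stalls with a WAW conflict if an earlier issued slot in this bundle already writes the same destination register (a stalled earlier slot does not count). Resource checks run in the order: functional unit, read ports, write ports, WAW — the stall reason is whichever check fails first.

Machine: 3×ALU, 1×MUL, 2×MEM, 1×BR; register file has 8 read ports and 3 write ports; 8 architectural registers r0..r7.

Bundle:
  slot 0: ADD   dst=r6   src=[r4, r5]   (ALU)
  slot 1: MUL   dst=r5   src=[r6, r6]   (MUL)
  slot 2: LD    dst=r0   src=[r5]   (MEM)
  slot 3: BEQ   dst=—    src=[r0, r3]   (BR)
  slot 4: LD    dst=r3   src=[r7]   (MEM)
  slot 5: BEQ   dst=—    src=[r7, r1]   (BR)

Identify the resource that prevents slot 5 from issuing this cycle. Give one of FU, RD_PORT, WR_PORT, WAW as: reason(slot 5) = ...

#0 ALU src=r4,r5 dispatched  <A:2 Mu:1 Ld:2 B:1 rd:6 wr:2>
#1 MUL src=r6,r6 dispatched  <A:2 Mu:0 Ld:2 B:1 rd:5 wr:1>
#2 MEM src=r5 dispatched  <A:2 Mu:0 Ld:1 B:1 rd:4 wr:0>
#3 BR src=r0,r3 dispatched  <A:2 Mu:0 Ld:1 B:0 rd:2 wr:0>
#4 MEM src=r7 held:WR_PORT  <A:2 Mu:0 Ld:1 B:0 rd:2 wr:0>
#5 BR src=r7,r1 held:FU  <A:2 Mu:0 Ld:1 B:0 rd:2 wr:0>

reason(slot 5) = FU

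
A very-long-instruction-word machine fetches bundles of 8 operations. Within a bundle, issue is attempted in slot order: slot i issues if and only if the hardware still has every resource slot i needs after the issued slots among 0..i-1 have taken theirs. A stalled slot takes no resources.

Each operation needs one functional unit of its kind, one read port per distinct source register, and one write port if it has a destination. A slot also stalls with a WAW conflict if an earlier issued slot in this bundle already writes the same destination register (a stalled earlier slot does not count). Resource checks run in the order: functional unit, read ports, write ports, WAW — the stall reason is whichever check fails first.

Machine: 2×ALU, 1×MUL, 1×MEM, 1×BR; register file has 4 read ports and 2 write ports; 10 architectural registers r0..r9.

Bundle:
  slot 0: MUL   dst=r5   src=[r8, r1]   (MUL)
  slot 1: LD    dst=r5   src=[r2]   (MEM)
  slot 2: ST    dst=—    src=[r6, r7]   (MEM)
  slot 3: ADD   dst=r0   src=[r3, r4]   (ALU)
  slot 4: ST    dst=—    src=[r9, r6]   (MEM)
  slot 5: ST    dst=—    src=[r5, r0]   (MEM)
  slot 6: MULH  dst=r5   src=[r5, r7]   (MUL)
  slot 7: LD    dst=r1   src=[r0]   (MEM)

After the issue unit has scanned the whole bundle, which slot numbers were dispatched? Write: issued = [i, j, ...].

issued = [0, 2]

#0 MUL src=r8,r1 dispatched  <A:2 Mu:0 Ld:1 B:1 rd:2 wr:1>
#1 MEM src=r2 held:WAW  <A:2 Mu:0 Ld:1 B:1 rd:2 wr:1>
#2 MEM src=r6,r7 dispatched  <A:2 Mu:0 Ld:0 B:1 rd:0 wr:1>
#3 ALU src=r3,r4 held:RD_PORT  <A:2 Mu:0 Ld:0 B:1 rd:0 wr:1>
#4 MEM src=r9,r6 held:FU  <A:2 Mu:0 Ld:0 B:1 rd:0 wr:1>
#5 MEM src=r5,r0 held:FU  <A:2 Mu:0 Ld:0 B:1 rd:0 wr:1>
#6 MUL src=r5,r7 held:FU  <A:2 Mu:0 Ld:0 B:1 rd:0 wr:1>
#7 MEM src=r0 held:FU  <A:2 Mu:0 Ld:0 B:1 rd:0 wr:1>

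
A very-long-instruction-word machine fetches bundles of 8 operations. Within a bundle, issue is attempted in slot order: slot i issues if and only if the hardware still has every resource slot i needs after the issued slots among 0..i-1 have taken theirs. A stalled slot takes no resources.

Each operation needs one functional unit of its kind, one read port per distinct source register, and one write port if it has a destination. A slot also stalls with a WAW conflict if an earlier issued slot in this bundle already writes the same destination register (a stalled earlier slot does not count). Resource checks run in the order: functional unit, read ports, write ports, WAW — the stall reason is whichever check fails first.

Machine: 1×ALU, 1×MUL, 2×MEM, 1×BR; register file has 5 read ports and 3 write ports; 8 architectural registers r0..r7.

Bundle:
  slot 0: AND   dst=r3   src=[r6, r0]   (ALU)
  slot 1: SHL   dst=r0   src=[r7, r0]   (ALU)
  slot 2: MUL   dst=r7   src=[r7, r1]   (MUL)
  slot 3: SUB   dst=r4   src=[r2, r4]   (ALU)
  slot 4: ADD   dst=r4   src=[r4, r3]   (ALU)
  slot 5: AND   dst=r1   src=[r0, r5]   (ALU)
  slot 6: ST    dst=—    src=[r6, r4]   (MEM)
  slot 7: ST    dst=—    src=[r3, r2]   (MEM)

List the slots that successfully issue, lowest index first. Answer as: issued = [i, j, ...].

issued = [0, 2]

  0. ALU→r3 ⇒ go  {0A/1Mu/2Ld/1B | 3r 2w}
  1. ALU→r0 ⇒ no(FU)  {0A/1Mu/2Ld/1B | 3r 2w}
  2. MUL→r7 ⇒ go  {0A/0Mu/2Ld/1B | 1r 1w}
  3. ALU→r4 ⇒ no(FU)  {0A/0Mu/2Ld/1B | 1r 1w}
  4. ALU→r4 ⇒ no(FU)  {0A/0Mu/2Ld/1B | 1r 1w}
  5. ALU→r1 ⇒ no(FU)  {0A/0Mu/2Ld/1B | 1r 1w}
  6. MEM ⇒ no(RD_PORT)  {0A/0Mu/2Ld/1B | 1r 1w}
  7. MEM ⇒ no(RD_PORT)  {0A/0Mu/2Ld/1B | 1r 1w}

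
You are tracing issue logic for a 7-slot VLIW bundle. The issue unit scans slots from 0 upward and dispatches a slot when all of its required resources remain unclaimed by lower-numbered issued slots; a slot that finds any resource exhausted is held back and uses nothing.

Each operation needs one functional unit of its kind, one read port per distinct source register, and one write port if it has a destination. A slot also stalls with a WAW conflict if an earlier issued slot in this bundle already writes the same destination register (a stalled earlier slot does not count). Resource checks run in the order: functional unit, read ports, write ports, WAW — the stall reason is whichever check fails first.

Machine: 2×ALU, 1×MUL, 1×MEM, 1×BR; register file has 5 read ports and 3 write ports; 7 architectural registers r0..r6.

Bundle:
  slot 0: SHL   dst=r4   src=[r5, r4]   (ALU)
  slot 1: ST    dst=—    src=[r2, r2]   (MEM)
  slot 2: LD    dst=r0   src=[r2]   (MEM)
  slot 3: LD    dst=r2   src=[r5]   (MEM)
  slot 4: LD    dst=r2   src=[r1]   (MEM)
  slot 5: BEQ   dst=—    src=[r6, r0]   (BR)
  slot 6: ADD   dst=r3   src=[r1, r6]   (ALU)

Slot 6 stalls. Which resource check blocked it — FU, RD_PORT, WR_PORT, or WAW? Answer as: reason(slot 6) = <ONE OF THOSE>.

reason(slot 6) = RD_PORT

#0 ALU src=r5,r4 dispatched  <A:1 Mu:1 Ld:1 B:1 rd:3 wr:2>
#1 MEM src=r2,r2 dispatched  <A:1 Mu:1 Ld:0 B:1 rd:2 wr:2>
#2 MEM src=r2 held:FU  <A:1 Mu:1 Ld:0 B:1 rd:2 wr:2>
#3 MEM src=r5 held:FU  <A:1 Mu:1 Ld:0 B:1 rd:2 wr:2>
#4 MEM src=r1 held:FU  <A:1 Mu:1 Ld:0 B:1 rd:2 wr:2>
#5 BR src=r6,r0 dispatched  <A:1 Mu:1 Ld:0 B:0 rd:0 wr:2>
#6 ALU src=r1,r6 held:RD_PORT  <A:1 Mu:1 Ld:0 B:0 rd:0 wr:2>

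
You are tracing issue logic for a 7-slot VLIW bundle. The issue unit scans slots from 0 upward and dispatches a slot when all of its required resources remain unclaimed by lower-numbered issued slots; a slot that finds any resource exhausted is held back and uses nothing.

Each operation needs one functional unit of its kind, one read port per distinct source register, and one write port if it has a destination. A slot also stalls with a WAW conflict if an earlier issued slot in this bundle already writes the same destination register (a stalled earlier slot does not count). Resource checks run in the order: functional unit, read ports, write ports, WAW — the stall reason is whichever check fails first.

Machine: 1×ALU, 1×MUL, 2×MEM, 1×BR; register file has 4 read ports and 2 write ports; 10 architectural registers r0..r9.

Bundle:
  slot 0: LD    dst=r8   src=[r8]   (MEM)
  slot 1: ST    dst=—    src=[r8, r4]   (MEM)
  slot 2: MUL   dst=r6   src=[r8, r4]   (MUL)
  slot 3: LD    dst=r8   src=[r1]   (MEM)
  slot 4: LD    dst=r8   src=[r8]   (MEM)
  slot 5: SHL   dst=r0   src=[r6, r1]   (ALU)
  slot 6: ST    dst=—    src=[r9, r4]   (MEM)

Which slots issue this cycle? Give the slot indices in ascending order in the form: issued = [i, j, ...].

issued = [0, 1]

[0] MEM needs rd=1 wr=1: ok; after: ALU=1 MUL=1 MEM=1 BR=1, R=3, W=1
[1] MEM needs rd=2 wr=0: ok; after: ALU=1 MUL=1 MEM=0 BR=1, R=1, W=1
[2] MUL needs rd=2 wr=1: RD_PORT; after: ALU=1 MUL=1 MEM=0 BR=1, R=1, W=1
[3] MEM needs rd=1 wr=1: FU; after: ALU=1 MUL=1 MEM=0 BR=1, R=1, W=1
[4] MEM needs rd=1 wr=1: FU; after: ALU=1 MUL=1 MEM=0 BR=1, R=1, W=1
[5] ALU needs rd=2 wr=1: RD_PORT; after: ALU=1 MUL=1 MEM=0 BR=1, R=1, W=1
[6] MEM needs rd=2 wr=0: FU; after: ALU=1 MUL=1 MEM=0 BR=1, R=1, W=1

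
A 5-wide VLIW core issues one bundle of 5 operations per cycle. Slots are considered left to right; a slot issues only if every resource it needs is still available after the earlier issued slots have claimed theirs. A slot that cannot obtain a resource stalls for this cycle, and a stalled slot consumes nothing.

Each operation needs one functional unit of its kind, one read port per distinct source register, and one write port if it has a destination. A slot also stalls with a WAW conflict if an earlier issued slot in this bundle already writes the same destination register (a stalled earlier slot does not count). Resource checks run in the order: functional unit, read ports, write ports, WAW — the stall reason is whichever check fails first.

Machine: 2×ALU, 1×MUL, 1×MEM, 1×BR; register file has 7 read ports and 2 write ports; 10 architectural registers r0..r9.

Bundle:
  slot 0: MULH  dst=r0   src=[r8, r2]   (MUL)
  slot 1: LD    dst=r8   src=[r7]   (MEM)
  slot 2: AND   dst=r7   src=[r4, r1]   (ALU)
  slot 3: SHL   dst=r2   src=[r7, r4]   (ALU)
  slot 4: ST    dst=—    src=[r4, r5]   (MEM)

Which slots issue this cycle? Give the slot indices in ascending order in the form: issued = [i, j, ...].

issued = [0, 1]

(0) want 1×MUL +2rd +1wr — yes → AL2|MU0|ME1|BR1|rd5|wr1
(1) want 1×MEM +1rd +1wr — yes → AL2|MU0|ME0|BR1|rd4|wr0
(2) want 1×ALU +2rd +1wr — WR_PORT → AL2|MU0|ME0|BR1|rd4|wr0
(3) want 1×ALU +2rd +1wr — WR_PORT → AL2|MU0|ME0|BR1|rd4|wr0
(4) want 1×MEM +2rd +0wr — FU → AL2|MU0|ME0|BR1|rd4|wr0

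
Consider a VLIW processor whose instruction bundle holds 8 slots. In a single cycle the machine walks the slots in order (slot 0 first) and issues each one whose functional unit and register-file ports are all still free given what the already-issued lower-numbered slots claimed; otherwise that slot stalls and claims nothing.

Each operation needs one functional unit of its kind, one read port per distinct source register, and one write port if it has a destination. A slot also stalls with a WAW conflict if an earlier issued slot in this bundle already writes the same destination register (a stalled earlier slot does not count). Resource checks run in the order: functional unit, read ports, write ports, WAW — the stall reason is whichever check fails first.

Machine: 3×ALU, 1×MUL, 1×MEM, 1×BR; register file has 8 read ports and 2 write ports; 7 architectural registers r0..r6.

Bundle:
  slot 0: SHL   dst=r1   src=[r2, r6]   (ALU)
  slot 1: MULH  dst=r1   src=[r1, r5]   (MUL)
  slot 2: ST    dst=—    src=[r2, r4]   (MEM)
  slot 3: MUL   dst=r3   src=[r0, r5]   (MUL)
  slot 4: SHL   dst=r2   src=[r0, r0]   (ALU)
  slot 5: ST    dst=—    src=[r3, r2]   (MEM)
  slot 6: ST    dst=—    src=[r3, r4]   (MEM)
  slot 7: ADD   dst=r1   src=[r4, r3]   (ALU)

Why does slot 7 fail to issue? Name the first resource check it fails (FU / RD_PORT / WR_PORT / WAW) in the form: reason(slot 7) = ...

reason(slot 7) = WR_PORT

  0. ALU→r1 ⇒ go  {2A/1Mu/1Ld/1B | 6r 1w}
  1. MUL→r1 ⇒ no(WAW)  {2A/1Mu/1Ld/1B | 6r 1w}
  2. MEM ⇒ go  {2A/1Mu/0Ld/1B | 4r 1w}
  3. MUL→r3 ⇒ go  {2A/0Mu/0Ld/1B | 2r 0w}
  4. ALU→r2 ⇒ no(WR_PORT)  {2A/0Mu/0Ld/1B | 2r 0w}
  5. MEM ⇒ no(FU)  {2A/0Mu/0Ld/1B | 2r 0w}
  6. MEM ⇒ no(FU)  {2A/0Mu/0Ld/1B | 2r 0w}
  7. ALU→r1 ⇒ no(WR_PORT)  {2A/0Mu/0Ld/1B | 2r 0w}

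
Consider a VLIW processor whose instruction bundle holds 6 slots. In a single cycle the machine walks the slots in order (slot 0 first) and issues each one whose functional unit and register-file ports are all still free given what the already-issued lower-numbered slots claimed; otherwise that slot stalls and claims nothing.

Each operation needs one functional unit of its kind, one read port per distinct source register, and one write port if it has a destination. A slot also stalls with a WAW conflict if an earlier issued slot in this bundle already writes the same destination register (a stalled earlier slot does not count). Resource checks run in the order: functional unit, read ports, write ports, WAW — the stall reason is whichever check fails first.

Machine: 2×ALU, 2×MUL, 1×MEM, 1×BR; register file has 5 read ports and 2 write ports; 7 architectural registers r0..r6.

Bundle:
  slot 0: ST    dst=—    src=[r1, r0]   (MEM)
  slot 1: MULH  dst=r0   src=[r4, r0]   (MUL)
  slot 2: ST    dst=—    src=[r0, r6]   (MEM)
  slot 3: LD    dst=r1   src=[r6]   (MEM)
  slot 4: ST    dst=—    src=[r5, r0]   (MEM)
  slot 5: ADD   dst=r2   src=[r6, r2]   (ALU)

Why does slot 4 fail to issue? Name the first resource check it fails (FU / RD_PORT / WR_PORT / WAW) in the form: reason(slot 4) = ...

reason(slot 4) = FU

  0. MEM ⇒ go  {2A/2Mu/0Ld/1B | 3r 2w}
  1. MUL→r0 ⇒ go  {2A/1Mu/0Ld/1B | 1r 1w}
  2. MEM ⇒ no(FU)  {2A/1Mu/0Ld/1B | 1r 1w}
  3. MEM→r1 ⇒ no(FU)  {2A/1Mu/0Ld/1B | 1r 1w}
  4. MEM ⇒ no(FU)  {2A/1Mu/0Ld/1B | 1r 1w}
  5. ALU→r2 ⇒ no(RD_PORT)  {2A/1Mu/0Ld/1B | 1r 1w}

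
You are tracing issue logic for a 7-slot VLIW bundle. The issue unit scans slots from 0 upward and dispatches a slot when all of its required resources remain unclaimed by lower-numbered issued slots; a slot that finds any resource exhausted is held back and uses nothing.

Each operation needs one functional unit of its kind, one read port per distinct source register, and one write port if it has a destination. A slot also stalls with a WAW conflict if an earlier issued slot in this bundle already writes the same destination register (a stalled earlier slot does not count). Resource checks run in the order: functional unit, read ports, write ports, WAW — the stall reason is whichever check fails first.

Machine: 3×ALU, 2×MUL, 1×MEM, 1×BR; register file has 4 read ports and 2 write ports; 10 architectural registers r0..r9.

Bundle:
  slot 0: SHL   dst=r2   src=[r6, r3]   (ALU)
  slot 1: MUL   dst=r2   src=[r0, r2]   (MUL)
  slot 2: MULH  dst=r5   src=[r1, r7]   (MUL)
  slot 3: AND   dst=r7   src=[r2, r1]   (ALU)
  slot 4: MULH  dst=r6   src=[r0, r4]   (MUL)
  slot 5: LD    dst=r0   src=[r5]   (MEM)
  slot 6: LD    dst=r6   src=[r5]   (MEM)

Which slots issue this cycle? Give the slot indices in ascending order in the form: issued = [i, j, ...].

[0] ALU needs rd=2 wr=1: ok; after: ALU=2 MUL=2 MEM=1 BR=1, R=2, W=1
[1] MUL needs rd=2 wr=1: WAW; after: ALU=2 MUL=2 MEM=1 BR=1, R=2, W=1
[2] MUL needs rd=2 wr=1: ok; after: ALU=2 MUL=1 MEM=1 BR=1, R=0, W=0
[3] ALU needs rd=2 wr=1: RD_PORT; after: ALU=2 MUL=1 MEM=1 BR=1, R=0, W=0
[4] MUL needs rd=2 wr=1: RD_PORT; after: ALU=2 MUL=1 MEM=1 BR=1, R=0, W=0
[5] MEM needs rd=1 wr=1: RD_PORT; after: ALU=2 MUL=1 MEM=1 BR=1, R=0, W=0
[6] MEM needs rd=1 wr=1: RD_PORT; after: ALU=2 MUL=1 MEM=1 BR=1, R=0, W=0

issued = [0, 2]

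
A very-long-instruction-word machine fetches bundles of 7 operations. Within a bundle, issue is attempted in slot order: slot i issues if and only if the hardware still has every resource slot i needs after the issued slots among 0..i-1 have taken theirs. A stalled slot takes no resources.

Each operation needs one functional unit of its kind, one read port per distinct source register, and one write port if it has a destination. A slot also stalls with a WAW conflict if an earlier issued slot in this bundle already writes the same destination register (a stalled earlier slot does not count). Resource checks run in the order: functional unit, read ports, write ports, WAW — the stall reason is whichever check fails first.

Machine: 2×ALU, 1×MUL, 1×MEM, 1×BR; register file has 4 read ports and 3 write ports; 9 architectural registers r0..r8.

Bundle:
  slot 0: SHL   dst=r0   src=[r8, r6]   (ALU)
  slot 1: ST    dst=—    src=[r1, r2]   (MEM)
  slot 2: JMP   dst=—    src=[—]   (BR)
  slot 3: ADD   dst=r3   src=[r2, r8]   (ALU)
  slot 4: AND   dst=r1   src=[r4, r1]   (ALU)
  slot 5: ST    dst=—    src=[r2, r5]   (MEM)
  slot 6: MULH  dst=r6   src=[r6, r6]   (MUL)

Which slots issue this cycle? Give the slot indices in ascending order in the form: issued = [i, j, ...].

issued = [0, 1, 2]

  0. ALU→r0 ⇒ go  {1A/1Mu/1Ld/1B | 2r 2w}
  1. MEM ⇒ go  {1A/1Mu/0Ld/1B | 0r 2w}
  2. BR ⇒ go  {1A/1Mu/0Ld/0B | 0r 2w}
  3. ALU→r3 ⇒ no(RD_PORT)  {1A/1Mu/0Ld/0B | 0r 2w}
  4. ALU→r1 ⇒ no(RD_PORT)  {1A/1Mu/0Ld/0B | 0r 2w}
  5. MEM ⇒ no(FU)  {1A/1Mu/0Ld/0B | 0r 2w}
  6. MUL→r6 ⇒ no(RD_PORT)  {1A/1Mu/0Ld/0B | 0r 2w}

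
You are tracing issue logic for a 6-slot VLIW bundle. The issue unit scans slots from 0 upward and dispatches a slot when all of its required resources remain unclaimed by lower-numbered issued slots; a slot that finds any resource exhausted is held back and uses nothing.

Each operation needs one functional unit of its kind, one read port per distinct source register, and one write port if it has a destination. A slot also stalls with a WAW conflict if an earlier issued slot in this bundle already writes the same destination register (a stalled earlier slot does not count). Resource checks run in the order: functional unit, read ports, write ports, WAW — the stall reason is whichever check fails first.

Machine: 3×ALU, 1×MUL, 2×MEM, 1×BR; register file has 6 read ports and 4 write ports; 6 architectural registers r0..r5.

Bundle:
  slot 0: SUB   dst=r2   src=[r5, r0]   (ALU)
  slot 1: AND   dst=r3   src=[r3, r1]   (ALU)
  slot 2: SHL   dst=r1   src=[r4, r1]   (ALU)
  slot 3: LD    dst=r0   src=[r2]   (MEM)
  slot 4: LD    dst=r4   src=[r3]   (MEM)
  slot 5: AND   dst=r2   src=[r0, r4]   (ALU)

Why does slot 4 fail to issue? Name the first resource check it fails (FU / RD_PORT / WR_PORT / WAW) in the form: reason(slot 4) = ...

reason(slot 4) = RD_PORT

slot 0 (ALU): ISSUE — free A2,Mu1,Ld2,B1 rp4 wp3
slot 1 (ALU): ISSUE — free A1,Mu1,Ld2,B1 rp2 wp2
slot 2 (ALU): ISSUE — free A0,Mu1,Ld2,B1 rp0 wp1
slot 3 (MEM): stall RD_PORT — free A0,Mu1,Ld2,B1 rp0 wp1
slot 4 (MEM): stall RD_PORT — free A0,Mu1,Ld2,B1 rp0 wp1
slot 5 (ALU): stall FU — free A0,Mu1,Ld2,B1 rp0 wp1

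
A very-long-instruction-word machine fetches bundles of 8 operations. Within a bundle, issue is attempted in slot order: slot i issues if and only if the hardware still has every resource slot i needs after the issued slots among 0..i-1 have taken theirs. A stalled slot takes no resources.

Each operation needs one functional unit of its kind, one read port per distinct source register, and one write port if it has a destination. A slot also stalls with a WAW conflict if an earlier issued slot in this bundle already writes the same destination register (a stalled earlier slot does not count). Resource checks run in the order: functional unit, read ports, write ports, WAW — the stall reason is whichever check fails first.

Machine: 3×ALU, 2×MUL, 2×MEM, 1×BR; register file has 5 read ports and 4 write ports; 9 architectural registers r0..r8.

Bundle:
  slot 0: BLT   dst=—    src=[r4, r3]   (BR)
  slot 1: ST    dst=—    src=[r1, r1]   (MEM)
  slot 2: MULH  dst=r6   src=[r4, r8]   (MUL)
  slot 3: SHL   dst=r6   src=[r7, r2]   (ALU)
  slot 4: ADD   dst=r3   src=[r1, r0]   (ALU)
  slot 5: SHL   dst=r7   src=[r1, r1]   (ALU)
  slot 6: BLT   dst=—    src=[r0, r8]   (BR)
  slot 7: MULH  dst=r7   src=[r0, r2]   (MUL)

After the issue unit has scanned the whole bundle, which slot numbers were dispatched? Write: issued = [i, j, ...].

  0. BR ⇒ go  {3A/2Mu/2Ld/0B | 3r 4w}
  1. MEM ⇒ go  {3A/2Mu/1Ld/0B | 2r 4w}
  2. MUL→r6 ⇒ go  {3A/1Mu/1Ld/0B | 0r 3w}
  3. ALU→r6 ⇒ no(RD_PORT)  {3A/1Mu/1Ld/0B | 0r 3w}
  4. ALU→r3 ⇒ no(RD_PORT)  {3A/1Mu/1Ld/0B | 0r 3w}
  5. ALU→r7 ⇒ no(RD_PORT)  {3A/1Mu/1Ld/0B | 0r 3w}
  6. BR ⇒ no(FU)  {3A/1Mu/1Ld/0B | 0r 3w}
  7. MUL→r7 ⇒ no(RD_PORT)  {3A/1Mu/1Ld/0B | 0r 3w}

issued = [0, 1, 2]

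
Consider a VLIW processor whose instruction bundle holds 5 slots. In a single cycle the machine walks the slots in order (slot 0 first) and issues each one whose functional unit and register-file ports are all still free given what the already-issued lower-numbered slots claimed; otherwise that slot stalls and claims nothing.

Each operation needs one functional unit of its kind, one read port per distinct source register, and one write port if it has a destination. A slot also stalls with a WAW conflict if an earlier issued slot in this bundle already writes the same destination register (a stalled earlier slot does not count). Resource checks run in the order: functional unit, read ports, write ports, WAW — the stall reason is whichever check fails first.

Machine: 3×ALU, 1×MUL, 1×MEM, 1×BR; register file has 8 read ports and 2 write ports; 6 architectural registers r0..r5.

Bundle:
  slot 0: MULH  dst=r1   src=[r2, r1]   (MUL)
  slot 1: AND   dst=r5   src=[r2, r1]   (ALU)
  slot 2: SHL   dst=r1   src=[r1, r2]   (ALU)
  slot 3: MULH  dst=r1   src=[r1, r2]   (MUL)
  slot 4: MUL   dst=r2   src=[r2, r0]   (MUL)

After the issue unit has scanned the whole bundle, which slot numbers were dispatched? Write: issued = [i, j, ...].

issued = [0, 1]

slot 0 (MUL): ISSUE — free A3,Mu0,Ld1,B1 rp6 wp1
slot 1 (ALU): ISSUE — free A2,Mu0,Ld1,B1 rp4 wp0
slot 2 (ALU): stall WR_PORT — free A2,Mu0,Ld1,B1 rp4 wp0
slot 3 (MUL): stall FU — free A2,Mu0,Ld1,B1 rp4 wp0
slot 4 (MUL): stall FU — free A2,Mu0,Ld1,B1 rp4 wp0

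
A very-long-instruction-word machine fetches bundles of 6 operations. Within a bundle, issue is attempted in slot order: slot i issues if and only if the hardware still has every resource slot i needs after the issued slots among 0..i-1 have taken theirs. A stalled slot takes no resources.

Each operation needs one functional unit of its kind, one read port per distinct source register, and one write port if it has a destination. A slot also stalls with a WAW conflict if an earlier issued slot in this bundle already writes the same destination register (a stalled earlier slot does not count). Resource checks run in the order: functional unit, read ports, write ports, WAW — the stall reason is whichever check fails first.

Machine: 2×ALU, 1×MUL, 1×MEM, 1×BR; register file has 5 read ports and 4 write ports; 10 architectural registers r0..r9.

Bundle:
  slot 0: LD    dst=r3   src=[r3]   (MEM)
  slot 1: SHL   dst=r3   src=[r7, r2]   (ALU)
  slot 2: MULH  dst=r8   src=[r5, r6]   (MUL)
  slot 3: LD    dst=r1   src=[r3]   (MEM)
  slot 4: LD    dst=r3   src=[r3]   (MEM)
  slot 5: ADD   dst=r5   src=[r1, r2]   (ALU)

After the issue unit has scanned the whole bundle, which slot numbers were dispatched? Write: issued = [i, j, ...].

issued = [0, 2, 5]

[0] MEM needs rd=1 wr=1: ok; after: ALU=2 MUL=1 MEM=0 BR=1, R=4, W=3
[1] ALU needs rd=2 wr=1: WAW; after: ALU=2 MUL=1 MEM=0 BR=1, R=4, W=3
[2] MUL needs rd=2 wr=1: ok; after: ALU=2 MUL=0 MEM=0 BR=1, R=2, W=2
[3] MEM needs rd=1 wr=1: FU; after: ALU=2 MUL=0 MEM=0 BR=1, R=2, W=2
[4] MEM needs rd=1 wr=1: FU; after: ALU=2 MUL=0 MEM=0 BR=1, R=2, W=2
[5] ALU needs rd=2 wr=1: ok; after: ALU=1 MUL=0 MEM=0 BR=1, R=0, W=1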